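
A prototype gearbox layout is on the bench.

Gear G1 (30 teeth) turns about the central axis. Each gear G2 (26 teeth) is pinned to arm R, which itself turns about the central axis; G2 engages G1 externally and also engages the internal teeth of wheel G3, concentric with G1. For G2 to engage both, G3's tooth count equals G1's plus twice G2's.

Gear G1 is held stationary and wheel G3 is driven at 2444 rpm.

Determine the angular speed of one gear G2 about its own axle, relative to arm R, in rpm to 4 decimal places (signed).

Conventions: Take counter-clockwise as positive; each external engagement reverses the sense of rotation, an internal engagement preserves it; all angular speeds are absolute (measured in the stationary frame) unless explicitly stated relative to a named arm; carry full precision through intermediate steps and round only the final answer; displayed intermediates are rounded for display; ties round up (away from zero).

planetary set (30T centre, 26T on arm, 82T internal) — Willis relation
normalise by the input: solve with ω_ring = 1, then scale by 2444 rpm
ring teeth: 30 + 2·26 = 82
30(ω_sun−ω_arm) = −82(ω_ring−ω_arm),  ω_sun = 0, ω_ring = 1
30(0−ω_arm) = −82(1−ω_arm)  ⇒  112·ω_arm = 82  ⇒  ω_arm = 41/56
sun–planet mesh: 30·(0−41/56) = −26·(ω_p−ω_arm)  ⇒  ω_p−ω_arm = 615/728
scale: ω_p−ω_arm = 615/728 × 2444 rpm = +2064.6429 rpm

+2064.6429 rpm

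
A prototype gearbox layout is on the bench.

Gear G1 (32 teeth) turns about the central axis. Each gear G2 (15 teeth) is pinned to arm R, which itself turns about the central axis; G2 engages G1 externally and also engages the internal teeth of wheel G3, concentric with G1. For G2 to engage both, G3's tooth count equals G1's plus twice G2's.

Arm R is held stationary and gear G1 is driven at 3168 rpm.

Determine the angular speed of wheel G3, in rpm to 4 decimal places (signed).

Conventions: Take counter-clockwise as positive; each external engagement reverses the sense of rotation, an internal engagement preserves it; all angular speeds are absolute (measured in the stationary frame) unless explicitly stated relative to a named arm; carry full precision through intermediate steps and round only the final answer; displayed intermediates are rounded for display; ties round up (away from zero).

planetary set (32T centre, 15T on arm, 62T internal) — Willis relation
normalise by the input: solve with ω_sun = 1, then scale by 3168 rpm
ring teeth: 32 + 2·15 = 62
32(ω_sun−ω_arm) = −62(ω_ring−ω_arm),  ω_arm = 0, ω_sun = 1
ω_ring = 0 − (32/62)(1−0) = -16/31
scale: ω_ring = -16/31 × 3168 rpm = -1635.0968 rpm

-1635.0968 rpm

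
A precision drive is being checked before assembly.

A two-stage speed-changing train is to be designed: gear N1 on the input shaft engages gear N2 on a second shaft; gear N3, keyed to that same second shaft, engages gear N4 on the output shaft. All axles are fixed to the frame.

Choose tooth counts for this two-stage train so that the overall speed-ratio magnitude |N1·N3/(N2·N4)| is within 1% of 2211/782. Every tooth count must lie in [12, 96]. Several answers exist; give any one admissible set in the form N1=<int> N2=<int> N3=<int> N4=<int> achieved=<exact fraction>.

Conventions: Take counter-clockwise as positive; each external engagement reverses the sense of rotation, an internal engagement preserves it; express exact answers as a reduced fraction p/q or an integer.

N1=33 N2=17 N3=67 N4=46 achieved=2211/782

2-stage fixed-axis compound train for ratio 2211/782
target = 2211/782 in lowest terms: an exact hit needs N1·N3 = k·2211 and N2·N4 = k·782 for one integer k, every count in [12, 96]; additionally prefer no 1:1 stage (N1 ≠ N2, N3 ≠ N4)
k = 1: N1·N3 = 2211 = 33·67, N2·N4 = 782 = 17·46
achieved = 33·67/(17·46) = 2211/782; |achieved − target| = 0 ≤ 2211/78200 ✓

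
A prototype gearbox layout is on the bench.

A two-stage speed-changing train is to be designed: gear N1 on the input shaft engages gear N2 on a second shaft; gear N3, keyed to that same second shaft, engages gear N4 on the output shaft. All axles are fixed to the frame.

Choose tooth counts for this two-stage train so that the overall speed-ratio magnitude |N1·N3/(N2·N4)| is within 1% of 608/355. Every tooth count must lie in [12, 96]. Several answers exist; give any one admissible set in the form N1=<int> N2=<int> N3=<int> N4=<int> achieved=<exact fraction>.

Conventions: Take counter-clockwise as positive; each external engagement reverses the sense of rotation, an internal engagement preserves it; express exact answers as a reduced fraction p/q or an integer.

N1=19 N2=15 N3=96 N4=71 achieved=608/355

topology: fixed-axis compound train — 2 stages, target 608/355
target = 608/355 in lowest terms: an exact hit needs N1·N3 = k·608 and N2·N4 = k·355 for one integer k, every count in [12, 96]; additionally prefer no 1:1 stage (N1 ≠ N2, N3 ≠ N4)
k = 1…2: no 1:1-free in-range split of k·608 and k·355 into factor pairs; take k = 3
k = 3: N1·N3 = 1824 = 19·96, N2·N4 = 1065 = 15·71
achieved = 19·96/(15·71) = 608/355; |achieved − target| = 0 ≤ 152/8875 ✓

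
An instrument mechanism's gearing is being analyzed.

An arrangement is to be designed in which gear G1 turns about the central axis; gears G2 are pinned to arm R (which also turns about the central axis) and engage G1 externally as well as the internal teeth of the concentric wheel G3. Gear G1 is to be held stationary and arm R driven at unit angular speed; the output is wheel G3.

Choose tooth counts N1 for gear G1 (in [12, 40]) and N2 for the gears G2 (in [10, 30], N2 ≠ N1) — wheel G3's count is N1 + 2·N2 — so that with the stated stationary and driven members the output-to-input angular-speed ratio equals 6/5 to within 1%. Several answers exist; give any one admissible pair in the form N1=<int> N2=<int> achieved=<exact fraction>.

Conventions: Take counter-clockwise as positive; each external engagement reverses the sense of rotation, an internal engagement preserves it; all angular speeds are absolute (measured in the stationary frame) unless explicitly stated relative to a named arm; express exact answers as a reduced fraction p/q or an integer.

topology: planetary set — design target 6/5, arm = carrier (Willis)
Willis with ω_sun = 0: ω_ring/ω_arm = (N1+N3)/N3; set equal to 6/5  ⇒  N3/N1 = 1/(6/5 − 1) = 5
N3 = N1 + 2·N2  ⇒  N2/N1 = (N3/N1 − 1)/2 = (5 − 1)/2 = 2
smallest multiple with N1 ≥ 12 and N2 ≥ 10: k = 12  ⇒  N1 = 12·1 = 12, N2 = 12·2 = 24 (N1 ≤ 40, N2 ≤ 30, N2 ≠ N1 ✓), N3 = 12 + 2·24 = 60
check: (N1+N3)/N3 with N1 = 12, N3 = 60 gives 6/5; |achieved − target| = 0 ≤ 3/250 ✓

N1=12 N2=24 achieved=6/5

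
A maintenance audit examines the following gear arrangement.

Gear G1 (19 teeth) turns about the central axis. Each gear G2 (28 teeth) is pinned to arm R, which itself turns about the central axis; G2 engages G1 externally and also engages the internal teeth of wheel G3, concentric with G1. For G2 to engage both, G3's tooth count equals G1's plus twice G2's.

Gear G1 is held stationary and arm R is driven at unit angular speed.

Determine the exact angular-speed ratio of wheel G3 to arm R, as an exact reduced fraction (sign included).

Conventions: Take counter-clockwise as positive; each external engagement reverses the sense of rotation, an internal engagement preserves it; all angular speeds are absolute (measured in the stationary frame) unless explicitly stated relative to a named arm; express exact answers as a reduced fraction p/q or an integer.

94/75

topology: planetary set — G1 19T / G2 28T / G3 75T, arm = carrier (Willis)
ring teeth: 19 + 2·28 = 75
19(ω_sun−ω_arm) = −75(ω_ring−ω_arm),  ω_sun = 0, ω_arm = 1
ω_ring = 1 − (19/75)(0−1) = 94/75
ω_out/ω_in = 94/75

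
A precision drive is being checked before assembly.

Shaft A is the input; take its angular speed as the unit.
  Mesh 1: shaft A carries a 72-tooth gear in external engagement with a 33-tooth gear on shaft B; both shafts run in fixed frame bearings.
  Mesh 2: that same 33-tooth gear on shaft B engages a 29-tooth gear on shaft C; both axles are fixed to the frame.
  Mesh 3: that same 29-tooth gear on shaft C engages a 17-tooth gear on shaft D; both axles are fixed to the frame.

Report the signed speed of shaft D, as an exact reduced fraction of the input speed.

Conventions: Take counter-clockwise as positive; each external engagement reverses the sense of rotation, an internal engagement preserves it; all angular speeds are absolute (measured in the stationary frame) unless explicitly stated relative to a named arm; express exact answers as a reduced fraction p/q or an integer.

3-mesh fixed-axis compound train (all bearings frame-fixed)
mesh 1 [72T→33T]: |ω|/ω_in = 1×72/33 = 24/11, sense flips to −
mesh 2 [33T→29T]: |ω|/ω_in = (24/11)×33/29 = 72/29, sense flips to +
mesh 3 [29T→17T]: |ω|/ω_in = (72/29)×29/17 = 72/17, sense flips to −
signed output speed (× input speed) = -72/17

-72/17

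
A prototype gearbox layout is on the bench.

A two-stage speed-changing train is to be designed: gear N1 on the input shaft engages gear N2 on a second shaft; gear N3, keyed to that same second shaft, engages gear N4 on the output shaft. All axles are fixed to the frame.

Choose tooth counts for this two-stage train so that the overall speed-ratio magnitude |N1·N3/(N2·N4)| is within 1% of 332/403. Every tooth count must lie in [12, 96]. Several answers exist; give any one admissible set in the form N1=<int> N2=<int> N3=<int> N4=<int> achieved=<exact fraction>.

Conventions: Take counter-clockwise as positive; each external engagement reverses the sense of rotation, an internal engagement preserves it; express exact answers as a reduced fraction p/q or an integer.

N1=12 N2=13 N3=83 N4=93 achieved=332/403

class = fixed-axis compound train [2-stage, 332/403 wanted]
target = 332/403 in lowest terms: an exact hit needs N1·N3 = k·332 and N2·N4 = k·403 for one integer k, every count in [12, 96]; additionally prefer no 1:1 stage (N1 ≠ N2, N3 ≠ N4)
k = 1…2: no 1:1-free in-range split of k·332 and k·403 into factor pairs; take k = 3
k = 3: N1·N3 = 996 = 12·83, N2·N4 = 1209 = 13·93
achieved = 12·83/(13·93) = 332/403; |achieved − target| = 0 ≤ 83/10075 ✓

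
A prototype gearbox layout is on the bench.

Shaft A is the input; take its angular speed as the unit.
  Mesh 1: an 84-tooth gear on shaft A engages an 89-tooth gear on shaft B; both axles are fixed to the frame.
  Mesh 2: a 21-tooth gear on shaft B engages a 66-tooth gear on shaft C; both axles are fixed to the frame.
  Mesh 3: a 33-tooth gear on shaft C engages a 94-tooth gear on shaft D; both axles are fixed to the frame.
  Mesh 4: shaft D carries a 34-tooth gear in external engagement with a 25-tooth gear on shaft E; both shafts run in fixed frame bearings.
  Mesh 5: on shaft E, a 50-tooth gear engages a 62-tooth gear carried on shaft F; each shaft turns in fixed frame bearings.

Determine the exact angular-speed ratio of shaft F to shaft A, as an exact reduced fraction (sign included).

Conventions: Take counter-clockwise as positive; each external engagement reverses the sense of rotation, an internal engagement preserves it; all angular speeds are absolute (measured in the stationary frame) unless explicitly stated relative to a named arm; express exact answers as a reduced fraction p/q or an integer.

class = fixed-axis compound train [5 meshes; 5 ratios multiply, 5 sense flips]
mesh 1 [84T→89T]: running ratio 84/89, sense −
mesh 2 [21T→66T]: running ratio 294/979, sense +
mesh 3 [33T→94T]: running ratio 441/4183, sense −
mesh 4 [34T→25T]: running ratio 14994/104575, sense +
mesh 5 [50T→62T]: running ratio 14994/129673, sense −
ω_out/ω_in = -14994/129673

-14994/129673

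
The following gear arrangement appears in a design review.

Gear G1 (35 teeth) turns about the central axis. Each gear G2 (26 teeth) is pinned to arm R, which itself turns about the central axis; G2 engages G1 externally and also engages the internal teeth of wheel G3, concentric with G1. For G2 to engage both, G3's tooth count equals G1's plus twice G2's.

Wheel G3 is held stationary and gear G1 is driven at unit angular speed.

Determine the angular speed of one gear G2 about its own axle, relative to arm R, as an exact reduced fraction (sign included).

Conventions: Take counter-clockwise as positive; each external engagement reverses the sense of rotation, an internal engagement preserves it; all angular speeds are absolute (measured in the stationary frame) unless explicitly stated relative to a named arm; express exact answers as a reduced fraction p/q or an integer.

-3045/3172

class = planetary set [G3 = 35+2·26 = 87; Willis about the carrier]
ring teeth: 35 + 2·26 = 87
35(ω_sun−ω_arm) = −87(ω_ring−ω_arm),  ω_ring = 0, ω_sun = 1
35(1−ω_arm) = −87(0−ω_arm)  ⇒  122·ω_arm = 35  ⇒  ω_arm = 35/122
sun–planet mesh: 35·(1−35/122) = −26·(ω_p−ω_arm)  ⇒  ω_p−ω_arm = -3045/3172
exact speed ratio = -3045/3172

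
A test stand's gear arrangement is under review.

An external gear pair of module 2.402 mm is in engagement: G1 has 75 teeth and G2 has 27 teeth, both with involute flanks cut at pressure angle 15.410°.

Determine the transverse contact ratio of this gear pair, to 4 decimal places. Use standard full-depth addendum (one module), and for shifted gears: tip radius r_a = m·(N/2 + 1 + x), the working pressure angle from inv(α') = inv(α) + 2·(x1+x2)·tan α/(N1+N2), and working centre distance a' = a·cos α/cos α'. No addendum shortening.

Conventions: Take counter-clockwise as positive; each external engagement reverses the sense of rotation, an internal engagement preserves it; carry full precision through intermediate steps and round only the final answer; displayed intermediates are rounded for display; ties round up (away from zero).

2.0078

recognized (one external pair, fixed centres): single-mesh tooth geometry, m = 2.402, N1 = 75, N2 = 27
base radii: r_b1 = 86.836717, r_b2 = 31.261218
tip radii: r_a1 = 92.477000, r_a2 = 34.829000
no profile shift: α' = α, a' = a
action lengths: √(r_a1²−r_b1²) = 31.802202, √(r_a2²−r_b2²) = 15.355633
base pitch p_b = π·m·cos α = 7.274816
CR = (31.802202 + 15.355633 − 122.502000·sin 15.41000°)/7.274816 = 2.007758
contact ratio ≈ 2.0078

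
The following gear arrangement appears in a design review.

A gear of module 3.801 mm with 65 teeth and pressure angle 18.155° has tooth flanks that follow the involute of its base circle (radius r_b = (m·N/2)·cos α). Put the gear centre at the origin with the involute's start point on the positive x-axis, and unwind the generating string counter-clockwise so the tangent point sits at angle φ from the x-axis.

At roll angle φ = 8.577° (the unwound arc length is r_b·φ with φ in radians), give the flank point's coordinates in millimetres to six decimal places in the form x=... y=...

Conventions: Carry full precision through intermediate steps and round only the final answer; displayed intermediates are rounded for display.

x=118.690554 y=0.130963

recognized (one wheel, involute flank): single-mesh tooth geometry, m = 3.801, N = 65
pitch radius r_p = m·N/2 = 3.801·65/2 = 123.532500
base radius r_b = r_p·cos α = 123.532500·cos 18.155° = 117.382690
roll angle φ = 8.577° = 0.14969689 rad
x = r_b·(cos φ + φ·sin φ) = 118.690554
y = r_b·(sin φ − φ·cos φ) = 0.130963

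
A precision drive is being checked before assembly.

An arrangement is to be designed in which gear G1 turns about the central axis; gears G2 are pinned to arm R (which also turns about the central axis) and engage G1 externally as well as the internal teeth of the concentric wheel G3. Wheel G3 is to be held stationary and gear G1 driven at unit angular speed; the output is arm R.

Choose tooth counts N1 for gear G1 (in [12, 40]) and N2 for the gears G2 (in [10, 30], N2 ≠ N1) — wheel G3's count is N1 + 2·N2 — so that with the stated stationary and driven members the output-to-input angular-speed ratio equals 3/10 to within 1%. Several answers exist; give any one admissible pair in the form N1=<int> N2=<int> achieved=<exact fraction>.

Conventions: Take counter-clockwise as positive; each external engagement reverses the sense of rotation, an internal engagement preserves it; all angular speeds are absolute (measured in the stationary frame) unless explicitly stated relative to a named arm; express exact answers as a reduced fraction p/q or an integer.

N1=15 N2=10 achieved=3/10

planetary set to be sized for 3/10 (Willis relation)
Willis with ω_ring = 0: ω_arm/ω_sun = N1/(N1+N3); set equal to 3/10  ⇒  N3/N1 = 1/(3/10) − 1 = 7/3
N3 = N1 + 2·N2  ⇒  N2/N1 = (N3/N1 − 1)/2 = (7/3 − 1)/2 = 2/3
smallest multiple with N1 ≥ 12 and N2 ≥ 10: k = 5  ⇒  N1 = 5·3 = 15, N2 = 5·2 = 10 (N1 ≤ 40, N2 ≤ 30, N2 ≠ N1 ✓), N3 = 15 + 2·10 = 35
check: N1/(N1+N3) with N1 = 15, N3 = 35 gives 3/10; |achieved − target| = 0 ≤ 3/1000 ✓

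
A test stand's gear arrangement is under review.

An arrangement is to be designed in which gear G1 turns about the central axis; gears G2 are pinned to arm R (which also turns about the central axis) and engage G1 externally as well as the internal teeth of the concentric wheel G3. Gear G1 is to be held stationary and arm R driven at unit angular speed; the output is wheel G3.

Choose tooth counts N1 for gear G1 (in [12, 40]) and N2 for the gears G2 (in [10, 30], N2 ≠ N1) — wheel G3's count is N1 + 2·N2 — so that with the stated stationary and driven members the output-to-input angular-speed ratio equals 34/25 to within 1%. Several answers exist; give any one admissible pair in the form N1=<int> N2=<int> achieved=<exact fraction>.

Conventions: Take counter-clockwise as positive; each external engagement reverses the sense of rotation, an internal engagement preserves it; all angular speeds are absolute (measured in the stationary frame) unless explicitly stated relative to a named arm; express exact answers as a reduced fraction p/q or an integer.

N1=18 N2=16 achieved=34/25

design class (target 34/25): planetary set
Willis with ω_sun = 0: ω_ring/ω_arm = (N1+N3)/N3; set equal to 34/25  ⇒  N3/N1 = 1/(34/25 − 1) = 25/9
N3 = N1 + 2·N2  ⇒  N2/N1 = (N3/N1 − 1)/2 = (25/9 − 1)/2 = 8/9
smallest multiple with N1 ≥ 12 and N2 ≥ 10: k = 2  ⇒  N1 = 2·9 = 18, N2 = 2·8 = 16 (N1 ≤ 40, N2 ≤ 30, N2 ≠ N1 ✓), N3 = 18 + 2·16 = 50
check: (N1+N3)/N3 with N1 = 18, N3 = 50 gives 34/25; |achieved − target| = 0 ≤ 17/1250 ✓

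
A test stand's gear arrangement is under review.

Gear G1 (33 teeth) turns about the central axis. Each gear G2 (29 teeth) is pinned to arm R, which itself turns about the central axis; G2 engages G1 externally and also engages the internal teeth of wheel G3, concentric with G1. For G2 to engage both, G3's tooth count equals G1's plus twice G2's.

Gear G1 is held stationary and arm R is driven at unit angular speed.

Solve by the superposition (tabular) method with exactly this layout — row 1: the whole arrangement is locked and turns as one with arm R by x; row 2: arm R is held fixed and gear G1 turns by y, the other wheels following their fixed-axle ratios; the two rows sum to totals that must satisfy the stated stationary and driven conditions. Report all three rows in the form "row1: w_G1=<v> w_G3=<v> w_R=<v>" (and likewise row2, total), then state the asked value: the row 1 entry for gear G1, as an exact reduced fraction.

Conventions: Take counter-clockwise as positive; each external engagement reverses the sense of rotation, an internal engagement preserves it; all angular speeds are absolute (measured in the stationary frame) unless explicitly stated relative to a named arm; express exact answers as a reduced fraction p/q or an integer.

planetary set (33T centre, 29T on arm, 91T internal) — Willis relation
row 1: whole set turns with the arm by x
row 2 (arm held, sun turns y): ω_ring = −(33/91)·y, ω_arm = 0
boundary: total ω_sun = x + y = 0 and total ω_arm = x = 1  ⇒  y = -1, x = 1
row 2 ring = −(33/91)·(-1) = 33/91
totals (row 1 + row 2): sun 1 + (-1) = 0, ring 1 + 33/91 = 124/91, arm 1 + 0 = 1
asked cell (row1, sun) = 1

row1: w_G1=1 w_G3=1 w_R=1
row2: w_G1=-1 w_G3=33/91 w_R=0
total: w_G1=0 w_G3=124/91 w_R=1
asked value: 1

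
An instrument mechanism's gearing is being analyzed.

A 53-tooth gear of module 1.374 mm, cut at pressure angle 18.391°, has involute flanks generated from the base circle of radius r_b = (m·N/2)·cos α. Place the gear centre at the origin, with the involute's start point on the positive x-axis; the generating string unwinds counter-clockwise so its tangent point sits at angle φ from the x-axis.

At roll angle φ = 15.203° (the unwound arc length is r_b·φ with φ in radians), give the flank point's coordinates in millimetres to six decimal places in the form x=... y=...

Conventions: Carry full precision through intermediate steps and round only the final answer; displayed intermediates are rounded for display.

x=35.746324 y=0.213650

recognized (one wheel, involute flank): single-mesh tooth geometry, m = 1.374, N = 53
pitch radius r_p = m·N/2 = 1.374·53/2 = 36.411000
base radius r_b = r_p·cos α = 36.411000·cos 18.391° = 34.551329
roll angle φ = 15.203° = 0.26534241 rad
x = r_b·(cos φ + φ·sin φ) = 35.746324
y = r_b·(sin φ − φ·cos φ) = 0.213650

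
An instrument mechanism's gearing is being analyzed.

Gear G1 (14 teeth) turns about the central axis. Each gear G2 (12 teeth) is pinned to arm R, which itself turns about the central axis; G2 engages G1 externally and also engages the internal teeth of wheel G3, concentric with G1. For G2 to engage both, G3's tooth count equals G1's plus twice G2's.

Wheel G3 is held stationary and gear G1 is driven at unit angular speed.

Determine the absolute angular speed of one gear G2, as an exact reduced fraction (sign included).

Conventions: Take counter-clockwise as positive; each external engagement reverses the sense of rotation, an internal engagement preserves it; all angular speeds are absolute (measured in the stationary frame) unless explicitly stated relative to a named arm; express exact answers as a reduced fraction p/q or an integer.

-7/12

topology: planetary set — G1 14T / G2 12T / G3 38T, arm = carrier (Willis)
ring teeth: 14 + 2·12 = 38
14(ω_sun−ω_arm) = −38(ω_ring−ω_arm),  ω_ring = 0, ω_sun = 1
14(1−ω_arm) = −38(0−ω_arm)  ⇒  52·ω_arm = 14  ⇒  ω_arm = 7/26
sun–planet mesh: 14·(1−7/26) = −12·(ω_p−ω_arm)  ⇒  ω_p−ω_arm = -133/156
ω_p = 7/26 − 133/156 = -7/12
exact speed ratio = -7/12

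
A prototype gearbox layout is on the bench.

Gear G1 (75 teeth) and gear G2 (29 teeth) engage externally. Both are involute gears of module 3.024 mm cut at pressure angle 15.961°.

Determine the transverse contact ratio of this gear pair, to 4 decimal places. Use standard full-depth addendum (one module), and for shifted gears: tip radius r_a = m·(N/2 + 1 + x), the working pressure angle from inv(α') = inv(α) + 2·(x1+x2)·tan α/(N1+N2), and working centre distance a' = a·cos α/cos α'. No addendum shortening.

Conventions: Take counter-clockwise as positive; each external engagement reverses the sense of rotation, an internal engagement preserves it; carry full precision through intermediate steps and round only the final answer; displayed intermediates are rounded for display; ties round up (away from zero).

single-mesh involute tooth geometry (75T engaging 29T at module 3.024)
base radii: r_b1 = 109.028327, r_b2 = 42.157620
tip radii: r_a1 = 116.424000, r_a2 = 46.872000
no profile shift: α' = α, a' = a
action lengths: √(r_a1²−r_b1²) = 40.833462, √(r_a2²−r_b2²) = 20.487056
base pitch p_b = π·m·cos α = 9.133936
CR = (40.833462 + 20.487056 − 157.248000·sin 15.96100°)/9.133936 = 1.979431
contact ratio ≈ 1.9794

1.9794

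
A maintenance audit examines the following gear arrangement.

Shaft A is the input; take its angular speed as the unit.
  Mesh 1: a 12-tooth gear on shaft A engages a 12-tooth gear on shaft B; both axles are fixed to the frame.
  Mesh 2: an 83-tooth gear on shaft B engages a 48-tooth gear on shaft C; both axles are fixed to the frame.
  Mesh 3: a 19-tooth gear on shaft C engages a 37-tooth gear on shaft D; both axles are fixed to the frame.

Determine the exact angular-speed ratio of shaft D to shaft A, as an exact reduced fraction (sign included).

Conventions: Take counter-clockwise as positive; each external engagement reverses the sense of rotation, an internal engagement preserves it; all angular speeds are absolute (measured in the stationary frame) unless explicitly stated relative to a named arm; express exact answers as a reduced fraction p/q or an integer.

-1577/1776

class = fixed-axis compound train [3 meshes; 3 ratios multiply, 3 sense flips]
mesh 1 [12T→12T]: running ratio 1, sense −
mesh 2 [83T→48T]: running ratio 83/48, sense +
mesh 3 [19T→37T]: running ratio 1577/1776, sense −
ω_out/ω_in = -1577/1776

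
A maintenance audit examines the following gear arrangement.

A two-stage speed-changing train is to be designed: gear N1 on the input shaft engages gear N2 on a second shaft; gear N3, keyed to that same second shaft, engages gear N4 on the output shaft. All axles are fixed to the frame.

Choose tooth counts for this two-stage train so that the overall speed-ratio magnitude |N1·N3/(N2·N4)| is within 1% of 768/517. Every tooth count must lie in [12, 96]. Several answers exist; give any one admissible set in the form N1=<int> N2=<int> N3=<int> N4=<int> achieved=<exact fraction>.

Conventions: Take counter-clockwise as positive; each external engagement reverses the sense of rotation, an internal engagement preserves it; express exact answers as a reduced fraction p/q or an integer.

topology: fixed-axis compound train — 2 stages, target 768/517
target = 768/517 in lowest terms: an exact hit needs N1·N3 = k·768 and N2·N4 = k·517 for one integer k, every count in [12, 96]; additionally prefer no 1:1 stage (N1 ≠ N2, N3 ≠ N4)
k = 1: no 1:1-free in-range split of k·768 and k·517 into factor pairs; take k = 2
k = 2: N1·N3 = 1536 = 16·96, N2·N4 = 1034 = 22·47
achieved = 16·96/(22·47) = 768/517; |achieved − target| = 0 ≤ 192/12925 ✓

N1=16 N2=22 N3=96 N4=47 achieved=768/517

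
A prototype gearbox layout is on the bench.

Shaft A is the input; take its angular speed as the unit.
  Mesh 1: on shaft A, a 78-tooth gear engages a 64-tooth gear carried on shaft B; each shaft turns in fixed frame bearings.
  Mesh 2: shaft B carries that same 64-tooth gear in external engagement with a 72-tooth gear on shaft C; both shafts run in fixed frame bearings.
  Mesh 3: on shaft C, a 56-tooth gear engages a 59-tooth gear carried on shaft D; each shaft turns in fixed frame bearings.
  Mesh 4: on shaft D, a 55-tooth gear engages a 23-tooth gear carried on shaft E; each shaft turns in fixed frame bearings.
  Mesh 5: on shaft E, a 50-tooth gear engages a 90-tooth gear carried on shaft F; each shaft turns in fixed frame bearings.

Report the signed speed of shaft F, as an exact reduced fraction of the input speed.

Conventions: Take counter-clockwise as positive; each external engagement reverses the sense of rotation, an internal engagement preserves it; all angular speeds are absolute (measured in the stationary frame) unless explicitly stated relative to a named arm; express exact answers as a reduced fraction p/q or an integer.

-50050/36639

5-mesh fixed-axis compound train (all bearings frame-fixed)
mesh 1 [78T→64T]: |ω|/ω_in = 1×78/64 = 39/32, sense flips to −
mesh 2 [64T→72T]: |ω|/ω_in = (39/32)×64/72 = 13/12, sense flips to +
mesh 3 [56T→59T]: |ω|/ω_in = (13/12)×56/59 = 182/177, sense flips to −
mesh 4 [55T→23T]: |ω|/ω_in = (182/177)×55/23 = 10010/4071, sense flips to +
mesh 5 [50T→90T]: |ω|/ω_in = (10010/4071)×50/90 = 50050/36639, sense flips to −
signed output speed (× input speed) = -50050/36639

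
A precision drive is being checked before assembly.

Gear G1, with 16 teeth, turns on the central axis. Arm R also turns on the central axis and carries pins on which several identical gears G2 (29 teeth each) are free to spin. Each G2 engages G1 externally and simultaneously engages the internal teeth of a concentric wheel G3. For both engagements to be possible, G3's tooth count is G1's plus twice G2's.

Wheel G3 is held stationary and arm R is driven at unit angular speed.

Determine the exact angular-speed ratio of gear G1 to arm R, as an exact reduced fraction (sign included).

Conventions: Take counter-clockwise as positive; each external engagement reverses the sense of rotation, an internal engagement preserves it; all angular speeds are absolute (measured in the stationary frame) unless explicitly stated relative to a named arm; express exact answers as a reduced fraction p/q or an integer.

45/8

class = planetary set [G3 = 16+2·29 = 74; Willis about the carrier]
ring teeth: 16 + 2·29 = 74
16(ω_sun−ω_arm) = −74(ω_ring−ω_arm),  ω_ring = 0, ω_arm = 1
ω_sun = 1 − (74/16)(0−1) = 45/8
ω_out/ω_in = 45/8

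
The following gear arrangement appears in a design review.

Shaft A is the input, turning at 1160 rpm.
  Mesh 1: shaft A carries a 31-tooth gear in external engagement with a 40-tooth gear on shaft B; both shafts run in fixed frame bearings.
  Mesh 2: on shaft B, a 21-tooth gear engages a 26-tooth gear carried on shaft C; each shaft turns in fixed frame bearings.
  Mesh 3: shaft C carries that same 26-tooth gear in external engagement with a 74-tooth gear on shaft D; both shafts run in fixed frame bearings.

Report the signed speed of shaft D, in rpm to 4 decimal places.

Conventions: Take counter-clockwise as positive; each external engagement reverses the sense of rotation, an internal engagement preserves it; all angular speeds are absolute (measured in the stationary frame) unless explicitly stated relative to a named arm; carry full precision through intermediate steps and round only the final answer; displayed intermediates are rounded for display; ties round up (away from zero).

class = fixed-axis compound train [3 meshes; 3 ratios multiply, 3 sense flips]
mesh 1 [31T→40T]: ω = 1160.0000×31/40 = 899.0000 rpm, sense flips to −
mesh 2 [21T→26T]: ω = 899.0000×21/26 = 726.1154 rpm, sense flips to +
mesh 3 [26T→74T]: ω = 726.1154×26/74 = 255.1216 rpm, sense flips to −
signed output speed = -255.1216 rpm

-255.1216 rpm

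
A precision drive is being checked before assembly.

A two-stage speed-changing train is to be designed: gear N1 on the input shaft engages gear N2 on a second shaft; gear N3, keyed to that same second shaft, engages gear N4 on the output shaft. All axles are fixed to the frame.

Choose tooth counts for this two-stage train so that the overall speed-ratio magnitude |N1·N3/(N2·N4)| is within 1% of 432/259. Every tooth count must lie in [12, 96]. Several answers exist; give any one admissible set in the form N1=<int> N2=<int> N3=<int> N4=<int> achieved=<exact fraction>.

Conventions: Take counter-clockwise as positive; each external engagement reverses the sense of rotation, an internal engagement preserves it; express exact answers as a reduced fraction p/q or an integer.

N1=12 N2=14 N3=72 N4=37 achieved=432/259

class = fixed-axis compound train [2-stage, 432/259 wanted]
target = 432/259 in lowest terms: an exact hit needs N1·N3 = k·432 and N2·N4 = k·259 for one integer k, every count in [12, 96]; additionally prefer no 1:1 stage (N1 ≠ N2, N3 ≠ N4)
k = 1: no 1:1-free in-range split of k·432 and k·259 into factor pairs; take k = 2
k = 2: N1·N3 = 864 = 12·72, N2·N4 = 518 = 14·37
achieved = 12·72/(14·37) = 432/259; |achieved − target| = 0 ≤ 108/6475 ✓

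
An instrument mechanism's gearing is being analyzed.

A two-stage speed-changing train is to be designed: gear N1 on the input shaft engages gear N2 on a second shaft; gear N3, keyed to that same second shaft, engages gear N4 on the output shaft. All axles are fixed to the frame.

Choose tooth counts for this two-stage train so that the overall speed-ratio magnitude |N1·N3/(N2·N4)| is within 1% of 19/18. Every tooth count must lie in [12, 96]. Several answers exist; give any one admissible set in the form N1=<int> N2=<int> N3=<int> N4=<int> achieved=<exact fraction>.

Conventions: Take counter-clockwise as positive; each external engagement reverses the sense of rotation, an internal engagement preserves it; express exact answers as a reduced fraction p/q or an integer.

topology: fixed-axis compound train — 2 stages, target 19/18
target = 19/18 in lowest terms: an exact hit needs N1·N3 = k·19 and N2·N4 = k·18 for one integer k, every count in [12, 96]; additionally prefer no 1:1 stage (N1 ≠ N2, N3 ≠ N4)
k = 1…11: no 1:1-free in-range split of k·19 and k·18 into factor pairs; take k = 12
k = 12: N1·N3 = 228 = 12·19, N2·N4 = 216 = 18·12
achieved = 12·19/(18·12) = 19/18; |achieved − target| = 0 ≤ 19/1800 ✓

N1=12 N2=18 N3=19 N4=12 achieved=19/18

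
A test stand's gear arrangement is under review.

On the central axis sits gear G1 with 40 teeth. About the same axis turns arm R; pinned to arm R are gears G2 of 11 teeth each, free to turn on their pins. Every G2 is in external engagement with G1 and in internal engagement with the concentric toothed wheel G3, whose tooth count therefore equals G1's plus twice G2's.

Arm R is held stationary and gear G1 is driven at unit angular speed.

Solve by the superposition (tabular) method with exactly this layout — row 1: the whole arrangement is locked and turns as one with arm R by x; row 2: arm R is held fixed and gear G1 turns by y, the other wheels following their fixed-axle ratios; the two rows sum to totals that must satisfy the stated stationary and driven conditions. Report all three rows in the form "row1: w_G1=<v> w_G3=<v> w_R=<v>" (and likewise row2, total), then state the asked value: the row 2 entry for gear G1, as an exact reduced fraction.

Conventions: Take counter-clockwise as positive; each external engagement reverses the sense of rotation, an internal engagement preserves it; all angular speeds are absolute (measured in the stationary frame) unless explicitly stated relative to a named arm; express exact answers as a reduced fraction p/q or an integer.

class = planetary set [G3 = 40+2·11 = 62; Willis about the carrier]
row 1: whole set turns with the arm by x
row 2 (arm held, sun turns y): ω_ring = −(40/62)·y, ω_arm = 0
boundary: total ω_arm = x = 0 and total ω_sun = x + y = 1  ⇒  y = 1, x = 0
row 2 ring = −(40/62)·1 = -20/31
totals (row 1 + row 2): sun 0 + 1 = 1, ring 0 + (-20/31) = -20/31, arm 0 + 0 = 0
asked cell (row2, sun) = 1

row1: w_G1=0 w_G3=0 w_R=0
row2: w_G1=1 w_G3=-20/31 w_R=0
total: w_G1=1 w_G3=-20/31 w_R=0
asked value: 1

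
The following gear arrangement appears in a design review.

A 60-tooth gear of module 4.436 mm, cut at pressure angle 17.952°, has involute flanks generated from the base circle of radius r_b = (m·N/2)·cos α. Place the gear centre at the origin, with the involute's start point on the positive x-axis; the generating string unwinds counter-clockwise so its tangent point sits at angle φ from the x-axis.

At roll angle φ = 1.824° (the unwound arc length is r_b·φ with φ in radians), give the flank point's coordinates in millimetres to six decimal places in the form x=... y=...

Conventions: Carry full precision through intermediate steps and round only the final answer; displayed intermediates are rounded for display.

class = single-mesh tooth geometry [base-circle involute, m = 4.436, 60T]
pitch radius r_p = m·N/2 = 4.436·60/2 = 133.080000
base radius r_b = r_p·cos α = 133.080000·cos 17.952° = 126.601009
roll angle φ = 1.824° = 0.03183481 rad
x = r_b·(cos φ + φ·sin φ) = 126.665145
y = r_b·(sin φ − φ·cos φ) = 0.001361

x=126.665145 y=0.001361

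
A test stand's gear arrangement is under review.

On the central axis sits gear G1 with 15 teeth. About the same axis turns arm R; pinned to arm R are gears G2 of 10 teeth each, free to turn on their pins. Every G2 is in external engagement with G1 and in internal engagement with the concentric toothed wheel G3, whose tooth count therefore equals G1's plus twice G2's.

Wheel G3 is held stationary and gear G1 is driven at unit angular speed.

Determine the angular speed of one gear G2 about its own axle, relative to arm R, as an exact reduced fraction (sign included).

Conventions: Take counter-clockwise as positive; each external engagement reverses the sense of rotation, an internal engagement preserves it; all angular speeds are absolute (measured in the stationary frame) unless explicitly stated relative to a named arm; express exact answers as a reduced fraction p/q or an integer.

-21/20

planetary set (15T centre, 10T on arm, 35T internal) — Willis relation
ring teeth: 15 + 2·10 = 35
15(ω_sun−ω_arm) = −35(ω_ring−ω_arm),  ω_ring = 0, ω_sun = 1
15(1−ω_arm) = −35(0−ω_arm)  ⇒  50·ω_arm = 15  ⇒  ω_arm = 3/10
sun–planet mesh: 15·(1−3/10) = −10·(ω_p−ω_arm)  ⇒  ω_p−ω_arm = -21/20
exact speed ratio = -21/20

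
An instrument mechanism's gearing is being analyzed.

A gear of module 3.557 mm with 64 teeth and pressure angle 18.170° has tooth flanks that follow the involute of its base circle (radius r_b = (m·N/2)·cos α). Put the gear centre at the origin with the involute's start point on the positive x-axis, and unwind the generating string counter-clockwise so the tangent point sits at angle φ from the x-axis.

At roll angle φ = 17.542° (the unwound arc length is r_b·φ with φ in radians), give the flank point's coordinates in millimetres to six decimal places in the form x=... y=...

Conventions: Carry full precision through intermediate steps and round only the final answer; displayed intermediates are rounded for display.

single-mesh involute tooth geometry (64T wheel at module 3.557)
pitch radius r_p = m·N/2 = 3.557·64/2 = 113.824000
base radius r_b = r_p·cos α = 113.824000·cos 18.170° = 108.148219
roll angle φ = 17.542° = 0.30616566 rad
x = r_b·(cos φ + φ·sin φ) = 113.098819
y = r_b·(sin φ − φ·cos φ) = 1.024923

x=113.098819 y=1.024923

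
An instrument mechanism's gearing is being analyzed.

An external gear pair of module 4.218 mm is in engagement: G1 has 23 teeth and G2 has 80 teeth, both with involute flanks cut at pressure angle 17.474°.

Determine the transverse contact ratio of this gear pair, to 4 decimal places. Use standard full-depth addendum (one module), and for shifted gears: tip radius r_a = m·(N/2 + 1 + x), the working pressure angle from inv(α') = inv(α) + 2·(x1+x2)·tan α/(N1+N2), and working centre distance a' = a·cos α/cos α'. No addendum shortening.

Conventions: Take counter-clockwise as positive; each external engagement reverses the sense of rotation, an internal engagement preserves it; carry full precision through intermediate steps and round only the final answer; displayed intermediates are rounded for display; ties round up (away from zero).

1.8482

single-mesh involute tooth geometry (23T engaging 80T at module 4.218)
base radii: r_b1 = 46.268562, r_b2 = 160.934130
tip radii: r_a1 = 52.725000, r_a2 = 172.938000
no profile shift: α' = α, a' = a
action lengths: √(r_a1²−r_b1²) = 25.281332, √(r_a2²−r_b2²) = 63.306853
base pitch p_b = π·m·cos α = 12.639737
CR = (25.281332 + 63.306853 − 217.227000·sin 17.47400°)/12.639737 = 1.848202
contact ratio ≈ 1.8482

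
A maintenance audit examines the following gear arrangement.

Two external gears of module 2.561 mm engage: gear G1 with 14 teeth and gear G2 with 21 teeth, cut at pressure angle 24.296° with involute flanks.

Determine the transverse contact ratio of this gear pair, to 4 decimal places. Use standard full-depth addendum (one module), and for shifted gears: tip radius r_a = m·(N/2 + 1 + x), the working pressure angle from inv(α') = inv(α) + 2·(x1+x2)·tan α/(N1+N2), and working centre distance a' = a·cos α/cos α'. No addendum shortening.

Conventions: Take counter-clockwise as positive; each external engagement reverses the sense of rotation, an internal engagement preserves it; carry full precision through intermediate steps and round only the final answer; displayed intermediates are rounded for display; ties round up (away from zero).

topology: single-mesh involute geometry — m = 2.561, 14T/21T pair
base radii: r_b1 = 16.339242, r_b2 = 24.508862
tip radii: r_a1 = 20.488000, r_a2 = 29.451500
no profile shift: α' = α, a' = a
action lengths: √(r_a1²−r_b1²) = 12.360717, √(r_a2²−r_b2²) = 16.331152
base pitch p_b = π·m·cos α = 7.333034
CR = (12.360717 + 16.331152 − 44.817500·sin 24.29600°)/7.333034 = 1.398013
contact ratio ≈ 1.3980

1.3980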